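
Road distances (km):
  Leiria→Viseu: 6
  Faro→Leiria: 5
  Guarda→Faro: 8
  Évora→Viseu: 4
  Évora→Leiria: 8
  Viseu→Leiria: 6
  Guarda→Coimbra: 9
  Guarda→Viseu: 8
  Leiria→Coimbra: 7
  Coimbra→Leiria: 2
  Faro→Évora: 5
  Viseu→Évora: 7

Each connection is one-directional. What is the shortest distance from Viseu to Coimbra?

13

Paths from Viseu to Coimbra:
Viseu→Évora→Leiria→Coimbra: 7 + 8 + 7 = 22
Viseu→Leiria→Coimbra: 6 + 7 = 13
The minimum is 13 km.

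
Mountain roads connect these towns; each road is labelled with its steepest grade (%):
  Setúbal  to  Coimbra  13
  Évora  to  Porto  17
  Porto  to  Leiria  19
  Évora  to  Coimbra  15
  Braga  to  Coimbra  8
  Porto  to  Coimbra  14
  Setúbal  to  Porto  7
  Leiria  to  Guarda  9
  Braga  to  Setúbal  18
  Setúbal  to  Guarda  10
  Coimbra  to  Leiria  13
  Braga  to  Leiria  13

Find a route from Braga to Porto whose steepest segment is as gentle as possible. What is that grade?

13

Some routes from Braga to Porto:
Braga -> Coimbra -> Leiria -> Guarda -> Setúbal -> Porto: max(8, 13, 9, 10, 7) = 13
Braga -> Leiria -> Guarda -> Setúbal -> Porto: max(13, 9, 10, 7) = 13
Braga -> Leiria -> Coimbra -> Setúbal -> Porto: max(13, 13, 13, 7) = 13
Braga -> Coimbra -> Setúbal -> Porto: max(8, 13, 7) = 13
Braga -> Leiria -> Guarda -> Setúbal -> Coimbra -> Porto: max(13, 9, 10, 13, 14) = 14
Smallest bottleneck: 13%.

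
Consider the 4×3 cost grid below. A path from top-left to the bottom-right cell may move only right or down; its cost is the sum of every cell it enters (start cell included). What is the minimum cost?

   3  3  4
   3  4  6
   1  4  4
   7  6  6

Take (0,0) → (1,0) → (2,0) → (2,1) → (2,2) → (3,2) for a total of 3 + 3 + 1 + 4 + 4 + 6 = 21.
For comparison, the top-then-right route costs 26.

21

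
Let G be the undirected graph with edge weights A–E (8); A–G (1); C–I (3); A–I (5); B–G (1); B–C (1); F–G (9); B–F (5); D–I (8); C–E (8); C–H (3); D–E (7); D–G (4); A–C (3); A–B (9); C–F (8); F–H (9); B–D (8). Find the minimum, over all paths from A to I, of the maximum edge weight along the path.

3

Checking several routes:
A -> C -> I: max(3, 3) = 3
A -> G -> B -> C -> I: max(1, 1, 1, 3) = 3
A -> I: max(5) = 5
The minimum achievable maximum is 3.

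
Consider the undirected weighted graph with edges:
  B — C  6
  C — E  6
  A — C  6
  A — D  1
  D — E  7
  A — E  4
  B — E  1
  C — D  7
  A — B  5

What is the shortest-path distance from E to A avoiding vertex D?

4

Comparing a few candidate routes:
E → A: 4
E → B → A: 1 + 5 = 6
E → C → A: 6 + 6 = 12
E → B → C → A: 1 + 6 + 6 = 13
The minimum is 4.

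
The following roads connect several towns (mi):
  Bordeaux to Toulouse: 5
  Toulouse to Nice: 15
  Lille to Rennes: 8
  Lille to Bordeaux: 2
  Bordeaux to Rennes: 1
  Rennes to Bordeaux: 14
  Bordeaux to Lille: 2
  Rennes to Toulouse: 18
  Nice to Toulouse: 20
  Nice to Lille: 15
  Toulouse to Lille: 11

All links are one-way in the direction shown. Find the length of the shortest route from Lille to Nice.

22

Candidate routes:
Lille→Bordeaux→Toulouse→Nice: 2 + 5 + 15 = 22
Lille→Rennes→Toulouse→Nice: 8 + 18 + 15 = 41
Lille→Rennes→Bordeaux→Toulouse→Nice: 8 + 14 + 5 + 15 = 42
Lille→Bordeaux→Rennes→Toulouse→Nice: 2 + 1 + 18 + 15 = 36
Shortest: 22 mi.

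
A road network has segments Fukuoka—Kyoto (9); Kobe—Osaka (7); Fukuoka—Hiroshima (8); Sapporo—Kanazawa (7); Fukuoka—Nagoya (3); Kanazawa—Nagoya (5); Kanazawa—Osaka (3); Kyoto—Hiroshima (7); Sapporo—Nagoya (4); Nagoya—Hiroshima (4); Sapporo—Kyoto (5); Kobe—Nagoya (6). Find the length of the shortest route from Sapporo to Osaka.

10

Checking several routes:
Sapporo - Nagoya - Kobe - Osaka: 4 + 6 + 7 = 17
Sapporo - Nagoya - Kanazawa - Osaka: 4 + 5 + 3 = 12
Sapporo - Kanazawa - Osaka: 7 + 3 = 10
Sapporo - Kyoto - Hiroshima - Nagoya - Kanazawa - Osaka: 5 + 7 + 4 + 5 + 3 = 24
The minimum is 10 km.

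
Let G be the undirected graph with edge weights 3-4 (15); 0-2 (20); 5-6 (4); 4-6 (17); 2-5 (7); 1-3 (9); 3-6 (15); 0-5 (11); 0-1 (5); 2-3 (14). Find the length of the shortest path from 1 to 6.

Some routes from 1 to 6:
1 -> 0 -> 5 -> 6: 5 + 11 + 4 = 20
1 -> 3 -> 2 -> 5 -> 6: 9 + 14 + 7 + 4 = 34
1 -> 3 -> 6: 9 + 15 = 24
Shortest: 20.

20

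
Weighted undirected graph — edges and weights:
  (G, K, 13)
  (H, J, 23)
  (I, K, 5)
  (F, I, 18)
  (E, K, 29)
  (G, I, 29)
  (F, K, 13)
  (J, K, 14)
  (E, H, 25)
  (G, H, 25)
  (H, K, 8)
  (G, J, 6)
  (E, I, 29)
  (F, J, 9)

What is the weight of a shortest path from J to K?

14

Comparing a few candidate routes:
J -> F -> I -> K: 9 + 18 + 5 = 32
J -> G -> K: 6 + 13 = 19
J -> G -> H -> K: 6 + 25 + 8 = 39
J -> K: 14
J -> F -> K: 9 + 13 = 22
J -> H -> K: 23 + 8 = 31
The minimum is 14.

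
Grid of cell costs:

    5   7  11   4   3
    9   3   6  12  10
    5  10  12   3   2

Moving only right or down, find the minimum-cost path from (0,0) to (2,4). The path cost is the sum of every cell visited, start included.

One optimal route is r0c0 -> r0c1 -> r1c1 -> r1c2 -> r1c3 -> r2c3 -> r2c4.
Its cost is 5 + 7 + 3 + 6 + 12 + 3 + 2 = 38.
For comparison, the top-then-right route costs 42.

38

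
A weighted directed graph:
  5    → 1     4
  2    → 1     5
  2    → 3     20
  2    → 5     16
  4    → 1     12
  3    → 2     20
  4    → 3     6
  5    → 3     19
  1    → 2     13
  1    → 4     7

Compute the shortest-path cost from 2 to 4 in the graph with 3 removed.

12

Routes from 2 to 4 avoiding 3:
2 - 5 - 1 - 4: 16 + 4 + 7 = 27
2 - 1 - 4: 5 + 7 = 12
Shortest: 12.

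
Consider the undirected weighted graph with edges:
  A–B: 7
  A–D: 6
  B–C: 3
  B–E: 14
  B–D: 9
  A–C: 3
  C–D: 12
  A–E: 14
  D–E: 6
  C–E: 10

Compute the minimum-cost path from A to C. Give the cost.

Some routes from A to C:
A→C: 3
A→D→B→C: 6 + 9 + 3 = 18
A→D→C: 6 + 12 = 18
A→B→C: 7 + 3 = 10
A→D→E→C: 6 + 6 + 10 = 22
Shortest: 3.

3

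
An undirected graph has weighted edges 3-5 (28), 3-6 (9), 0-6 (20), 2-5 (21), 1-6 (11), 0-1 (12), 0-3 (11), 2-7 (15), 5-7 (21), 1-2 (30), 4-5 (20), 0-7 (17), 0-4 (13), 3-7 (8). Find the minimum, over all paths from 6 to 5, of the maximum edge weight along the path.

Comparing a few candidate routes:
6 - 3 - 7 - 2 - 5: max(9, 8, 15, 21) = 21
6 - 3 - 7 - 0 - 4 - 5: max(9, 8, 17, 13, 20) = 20
6 - 3 - 0 - 4 - 5: max(9, 11, 13, 20) = 20
6 - 1 - 0 - 4 - 5: max(11, 12, 13, 20) = 20
6 - 0 - 4 - 5: max(20, 13, 20) = 20
6 - 3 - 7 - 5: max(9, 8, 21) = 21
Best route has worst link 20.

20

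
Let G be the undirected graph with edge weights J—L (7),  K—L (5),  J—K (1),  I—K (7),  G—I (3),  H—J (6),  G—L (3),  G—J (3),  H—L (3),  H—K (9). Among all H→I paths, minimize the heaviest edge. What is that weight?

3

A few of the H→I routes:
H→L→G→J→K→I: max(3, 3, 3, 1, 7) = 7
H→J→K→L→G→I: max(6, 1, 5, 3, 3) = 6
H→J→G→I: max(6, 3, 3) = 6
H→L→G→I: max(3, 3, 3) = 3
H→L→K→J→G→I: max(3, 5, 1, 3, 3) = 5
H→L→K→I: max(3, 5, 7) = 7
Best route has worst link 3.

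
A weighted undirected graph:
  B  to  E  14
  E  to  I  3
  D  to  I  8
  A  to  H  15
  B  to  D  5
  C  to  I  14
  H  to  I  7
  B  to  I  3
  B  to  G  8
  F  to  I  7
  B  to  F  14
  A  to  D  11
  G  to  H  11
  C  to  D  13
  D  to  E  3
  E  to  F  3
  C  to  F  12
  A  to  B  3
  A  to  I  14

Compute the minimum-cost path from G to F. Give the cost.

17

Some routes from G to F:
G - B - I - E - F: 8 + 3 + 3 + 3 = 17
G - B - I - F: 8 + 3 + 7 = 18
G - B - D - E - F: 8 + 5 + 3 + 3 = 19
Shortest: 17.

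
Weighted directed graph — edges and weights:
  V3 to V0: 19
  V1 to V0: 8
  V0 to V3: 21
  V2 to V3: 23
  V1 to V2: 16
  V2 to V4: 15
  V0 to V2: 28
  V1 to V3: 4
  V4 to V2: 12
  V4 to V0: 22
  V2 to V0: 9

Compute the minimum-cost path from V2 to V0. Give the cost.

Routes from V2 to V0:
V2 - V3 - V0: 23 + 19 = 42
V2 - V4 - V0: 15 + 22 = 37
V2 - V0: 9
The minimum is 9.

9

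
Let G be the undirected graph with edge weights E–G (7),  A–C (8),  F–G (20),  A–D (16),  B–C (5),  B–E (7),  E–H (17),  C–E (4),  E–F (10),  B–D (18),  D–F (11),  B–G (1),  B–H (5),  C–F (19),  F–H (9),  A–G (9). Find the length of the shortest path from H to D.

20

Some routes from H to D:
H - B - E - F - D: 5 + 7 + 10 + 11 = 33
H - B - D: 5 + 18 = 23
H - B - G - A - D: 5 + 1 + 9 + 16 = 31
H - F - D: 9 + 11 = 20
The minimum is 20.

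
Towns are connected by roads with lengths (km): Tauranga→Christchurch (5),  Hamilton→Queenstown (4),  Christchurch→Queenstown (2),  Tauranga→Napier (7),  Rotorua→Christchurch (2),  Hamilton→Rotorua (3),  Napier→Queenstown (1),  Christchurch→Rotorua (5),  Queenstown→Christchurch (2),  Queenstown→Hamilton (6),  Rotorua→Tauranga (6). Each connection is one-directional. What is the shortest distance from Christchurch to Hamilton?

Paths from Christchurch to Hamilton:
Christchurch - Queenstown - Hamilton: 2 + 6 = 8
Christchurch - Rotorua - Tauranga - Napier - Queenstown - Hamilton: 5 + 6 + 7 + 1 + 6 = 25
Best route has total 8 km.

8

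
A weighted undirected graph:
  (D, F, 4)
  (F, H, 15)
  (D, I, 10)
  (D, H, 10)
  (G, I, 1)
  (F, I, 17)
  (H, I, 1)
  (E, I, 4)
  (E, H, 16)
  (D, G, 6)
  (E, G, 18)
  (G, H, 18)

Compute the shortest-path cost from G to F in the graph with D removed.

A few of the G→F routes:
G→H→F: 18 + 15 = 33
G→I→F: 1 + 17 = 18
G→I→H→F: 1 + 1 + 15 = 17
The minimum is 17.

17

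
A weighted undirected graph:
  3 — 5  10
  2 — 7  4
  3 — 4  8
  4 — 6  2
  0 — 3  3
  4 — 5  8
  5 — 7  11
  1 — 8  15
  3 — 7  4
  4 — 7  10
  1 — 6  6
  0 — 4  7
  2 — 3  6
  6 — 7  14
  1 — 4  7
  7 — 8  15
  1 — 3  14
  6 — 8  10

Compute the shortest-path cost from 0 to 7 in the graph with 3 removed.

Comparing a few candidate routes:
0 -> 4 -> 7: 7 + 10 = 17
0 -> 4 -> 6 -> 8 -> 7: 7 + 2 + 10 + 15 = 34
0 -> 4 -> 6 -> 7: 7 + 2 + 14 = 23
0 -> 4 -> 5 -> 7: 7 + 8 + 11 = 26
Shortest: 17.

17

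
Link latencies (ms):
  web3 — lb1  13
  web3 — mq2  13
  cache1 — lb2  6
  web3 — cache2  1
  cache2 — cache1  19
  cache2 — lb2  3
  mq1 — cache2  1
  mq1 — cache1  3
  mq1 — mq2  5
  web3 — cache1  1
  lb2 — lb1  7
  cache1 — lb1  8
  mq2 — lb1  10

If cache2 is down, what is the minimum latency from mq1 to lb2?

9

Some routes from mq1 to lb2 avoiding cache2:
mq1 - cache1 - lb1 - lb2: 3 + 8 + 7 = 18
mq1 - cache1 - lb2: 3 + 6 = 9
mq1 - cache1 - web3 - lb1 - lb2: 3 + 1 + 13 + 7 = 24
mq1 - mq2 - web3 - cache1 - lb2: 5 + 13 + 1 + 6 = 25
mq1 - mq2 - lb1 - lb2: 5 + 10 + 7 = 22
mq1 - mq2 - lb1 - cache1 - lb2: 5 + 10 + 8 + 6 = 29
Shortest: 9 ms.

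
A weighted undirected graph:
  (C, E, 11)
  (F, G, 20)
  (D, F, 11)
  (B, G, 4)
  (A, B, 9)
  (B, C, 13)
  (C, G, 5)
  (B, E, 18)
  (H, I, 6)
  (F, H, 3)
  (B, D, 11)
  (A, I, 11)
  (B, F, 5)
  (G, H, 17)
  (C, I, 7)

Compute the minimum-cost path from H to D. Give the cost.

14

Some routes from H to D:
H-G-B-D: 17 + 4 + 11 = 32
H-I-C-G-B-D: 6 + 7 + 5 + 4 + 11 = 33
H-F-B-D: 3 + 5 + 11 = 19
H-F-D: 3 + 11 = 14
Shortest: 14.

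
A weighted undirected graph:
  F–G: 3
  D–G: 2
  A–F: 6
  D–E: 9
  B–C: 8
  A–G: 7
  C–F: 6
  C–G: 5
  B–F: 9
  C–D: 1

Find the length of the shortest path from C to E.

Some routes from C to E:
C→D→E: 1 + 9 = 10
C→F→G→D→E: 6 + 3 + 2 + 9 = 20
C→G→D→E: 5 + 2 + 9 = 16
Shortest: 10.

10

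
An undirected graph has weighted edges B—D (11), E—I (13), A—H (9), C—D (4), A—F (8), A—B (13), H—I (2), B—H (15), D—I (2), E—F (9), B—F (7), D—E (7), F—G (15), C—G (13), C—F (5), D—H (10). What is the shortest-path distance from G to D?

17

Comparing a few candidate routes:
G - C - D: 13 + 4 = 17
G - F - B - D: 15 + 7 + 11 = 33
G - F - C - D: 15 + 5 + 4 = 24
G - F - E - D: 15 + 9 + 7 = 31
Best route has total 17.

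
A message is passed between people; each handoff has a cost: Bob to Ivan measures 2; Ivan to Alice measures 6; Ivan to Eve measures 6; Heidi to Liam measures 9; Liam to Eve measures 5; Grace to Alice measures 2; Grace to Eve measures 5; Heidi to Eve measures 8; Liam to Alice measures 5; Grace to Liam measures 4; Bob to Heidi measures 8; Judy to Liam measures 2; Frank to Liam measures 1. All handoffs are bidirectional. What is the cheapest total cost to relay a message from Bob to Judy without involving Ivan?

Routes from Bob to Judy avoiding Ivan:
Bob → Heidi → Eve → Grace → Alice → Liam → Judy: 8 + 8 + 5 + 2 + 5 + 2 = 30
Bob → Heidi → Eve → Liam → Judy: 8 + 8 + 5 + 2 = 23
Bob → Heidi → Liam → Judy: 8 + 9 + 2 = 19
Bob → Heidi → Eve → Grace → Liam → Judy: 8 + 8 + 5 + 4 + 2 = 27
The minimum is 19.

19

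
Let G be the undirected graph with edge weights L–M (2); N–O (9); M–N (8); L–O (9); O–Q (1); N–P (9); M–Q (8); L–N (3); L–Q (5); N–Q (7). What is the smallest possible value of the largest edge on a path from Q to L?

5

Comparing a few candidate routes:
Q→M→L: max(8, 2) = 8
Q→N→M→L: max(7, 8, 2) = 8
Q→L: max(5) = 5
Q→M→N→L: max(8, 8, 3) = 8
Q→N→L: max(7, 3) = 7
Q→N→O→L: max(7, 9, 9) = 9
The minimum achievable maximum is 5.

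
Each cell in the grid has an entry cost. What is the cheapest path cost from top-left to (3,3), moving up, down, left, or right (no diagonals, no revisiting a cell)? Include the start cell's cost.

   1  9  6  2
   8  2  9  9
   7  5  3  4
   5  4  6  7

30

Take (0,0) (1,0) (1,1) (2,1) (2,2) (2,3) (3,3) for a total of 1 + 8 + 2 + 5 + 3 + 4 + 7 = 30.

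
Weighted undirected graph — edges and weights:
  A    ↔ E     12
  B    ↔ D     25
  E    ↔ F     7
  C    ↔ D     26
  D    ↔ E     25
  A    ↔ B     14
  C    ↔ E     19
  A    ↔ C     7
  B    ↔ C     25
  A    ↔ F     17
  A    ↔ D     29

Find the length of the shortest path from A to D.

A few of the A→D routes:
A → D: 29
A → C → D: 7 + 26 = 33
A → E → D: 12 + 25 = 37
Shortest: 29.

29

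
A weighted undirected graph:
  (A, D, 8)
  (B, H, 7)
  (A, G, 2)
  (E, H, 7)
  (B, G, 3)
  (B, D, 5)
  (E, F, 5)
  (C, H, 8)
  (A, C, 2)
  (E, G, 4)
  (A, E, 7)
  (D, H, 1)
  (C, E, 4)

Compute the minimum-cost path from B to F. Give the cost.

A few of the B→F routes:
B -> G -> A -> C -> E -> F: 3 + 2 + 2 + 4 + 5 = 16
B -> D -> H -> C -> E -> F: 5 + 1 + 8 + 4 + 5 = 23
B -> D -> H -> E -> F: 5 + 1 + 7 + 5 = 18
B -> G -> E -> F: 3 + 4 + 5 = 12
B -> G -> A -> E -> F: 3 + 2 + 7 + 5 = 17
B -> H -> E -> F: 7 + 7 + 5 = 19
Best route has total 12.

12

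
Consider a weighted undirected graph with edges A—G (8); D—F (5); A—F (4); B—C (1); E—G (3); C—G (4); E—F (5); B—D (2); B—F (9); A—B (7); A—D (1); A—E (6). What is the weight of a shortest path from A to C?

4

Comparing a few candidate routes:
A - E - G - C: 6 + 3 + 4 = 13
A - B - C: 7 + 1 = 8
A - G - C: 8 + 4 = 12
A - D - B - C: 1 + 2 + 1 = 4
A - F - D - B - C: 4 + 5 + 2 + 1 = 12
The minimum is 4.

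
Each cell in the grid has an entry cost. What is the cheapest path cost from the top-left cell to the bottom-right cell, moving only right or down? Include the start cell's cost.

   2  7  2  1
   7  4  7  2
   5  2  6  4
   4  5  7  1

Best path: r0c0→r0c1→r0c2→r0c3→r1c3→r2c3→r3c3
Cost: 2 + 7 + 2 + 1 + 2 + 4 + 1 = 19

19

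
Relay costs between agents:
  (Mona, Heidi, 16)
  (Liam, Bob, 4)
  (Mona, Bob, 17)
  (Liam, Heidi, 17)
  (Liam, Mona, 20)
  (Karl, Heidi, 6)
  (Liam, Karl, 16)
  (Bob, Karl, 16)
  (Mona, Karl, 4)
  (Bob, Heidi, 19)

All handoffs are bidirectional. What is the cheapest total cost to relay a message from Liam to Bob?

4

Some routes from Liam to Bob:
Liam - Karl - Bob: 16 + 16 = 32
Liam - Heidi - Bob: 17 + 19 = 36
Liam - Bob: 4
Liam - Karl - Mona - Bob: 16 + 4 + 17 = 37
Liam - Mona - Bob: 20 + 17 = 37
The minimum is 4.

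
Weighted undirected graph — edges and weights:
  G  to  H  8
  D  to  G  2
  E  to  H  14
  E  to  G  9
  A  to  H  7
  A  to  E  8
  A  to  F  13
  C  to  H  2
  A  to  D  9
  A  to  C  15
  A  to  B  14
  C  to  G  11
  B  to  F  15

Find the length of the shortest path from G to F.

Some routes from G to F:
G→C→H→A→F: 11 + 2 + 7 + 13 = 33
G→E→A→F: 9 + 8 + 13 = 30
G→H→C→A→F: 8 + 2 + 15 + 13 = 38
G→H→A→F: 8 + 7 + 13 = 28
G→D→A→F: 2 + 9 + 13 = 24
Best route has total 24.

24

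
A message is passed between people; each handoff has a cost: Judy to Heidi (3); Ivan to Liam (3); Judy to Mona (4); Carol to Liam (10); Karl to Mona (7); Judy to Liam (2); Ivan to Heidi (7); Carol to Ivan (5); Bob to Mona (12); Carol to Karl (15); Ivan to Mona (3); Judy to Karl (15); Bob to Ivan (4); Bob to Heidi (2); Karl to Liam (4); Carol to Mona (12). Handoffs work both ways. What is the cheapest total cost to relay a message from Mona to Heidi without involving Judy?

9

Comparing a few candidate routes:
Mona → Karl → Liam → Ivan → Bob → Heidi: 7 + 4 + 3 + 4 + 2 = 20
Mona → Karl → Liam → Ivan → Heidi: 7 + 4 + 3 + 7 = 21
Mona → Carol → Ivan → Bob → Heidi: 12 + 5 + 4 + 2 = 23
Mona → Ivan → Bob → Heidi: 3 + 4 + 2 = 9
Mona → Bob → Heidi: 12 + 2 = 14
Mona → Ivan → Heidi: 3 + 7 = 10
The minimum is 9.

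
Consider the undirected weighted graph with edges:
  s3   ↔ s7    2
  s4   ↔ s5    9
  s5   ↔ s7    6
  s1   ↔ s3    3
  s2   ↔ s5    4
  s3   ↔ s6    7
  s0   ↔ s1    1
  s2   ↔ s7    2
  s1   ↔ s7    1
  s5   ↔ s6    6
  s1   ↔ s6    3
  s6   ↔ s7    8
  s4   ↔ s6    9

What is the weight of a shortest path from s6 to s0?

Comparing a few candidate routes:
s6 → s3 → s1 → s0: 7 + 3 + 1 = 11
s6 → s3 → s7 → s1 → s0: 7 + 2 + 1 + 1 = 11
s6 → s1 → s0: 3 + 1 = 4
s6 → s7 → s1 → s0: 8 + 1 + 1 = 10
Best route has total 4.

4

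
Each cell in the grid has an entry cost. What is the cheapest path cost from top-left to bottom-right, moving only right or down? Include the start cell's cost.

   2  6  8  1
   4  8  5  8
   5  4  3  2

Take (0,0) → (1,0) → (2,0) → (2,1) → (2,2) → (2,3) for a total of 2 + 4 + 5 + 4 + 3 + 2 = 20.
For comparison, the top-then-right route costs 27.

20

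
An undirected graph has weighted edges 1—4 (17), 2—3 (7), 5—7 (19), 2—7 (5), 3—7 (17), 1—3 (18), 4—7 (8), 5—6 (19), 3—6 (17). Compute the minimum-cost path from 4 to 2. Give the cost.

A few of the 4→2 routes:
4 - 7 - 2: 8 + 5 = 13
4 - 1 - 3 - 2: 17 + 18 + 7 = 42
4 - 7 - 3 - 2: 8 + 17 + 7 = 32
4 - 1 - 3 - 7 - 2: 17 + 18 + 17 + 5 = 57
The minimum is 13.

13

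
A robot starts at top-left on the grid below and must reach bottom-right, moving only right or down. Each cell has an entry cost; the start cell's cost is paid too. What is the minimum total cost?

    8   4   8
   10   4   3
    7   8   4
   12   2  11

Best path: [0,0] → [0,1] → [1,1] → [1,2] → [2,2] → [3,2]
Cost: 8 + 4 + 4 + 3 + 4 + 11 = 34
For comparison, the top-then-right route costs 38.

34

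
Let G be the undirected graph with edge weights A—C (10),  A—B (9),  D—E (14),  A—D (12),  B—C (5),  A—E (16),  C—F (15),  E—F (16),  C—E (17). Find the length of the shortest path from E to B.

22

Some routes from E to B:
E-A-C-B: 16 + 10 + 5 = 31
E-C-B: 17 + 5 = 22
E-A-B: 16 + 9 = 25
The minimum is 22.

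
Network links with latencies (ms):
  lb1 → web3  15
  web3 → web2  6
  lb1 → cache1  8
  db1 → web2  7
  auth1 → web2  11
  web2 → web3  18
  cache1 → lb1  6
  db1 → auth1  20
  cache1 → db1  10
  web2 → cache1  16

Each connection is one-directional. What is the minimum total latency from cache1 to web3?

21

Routes from cache1 to web3:
cache1 - db1 - web2 - web3: 10 + 7 + 18 = 35
cache1 - lb1 - web3: 6 + 15 = 21
cache1 - db1 - auth1 - web2 - web3: 10 + 20 + 11 + 18 = 59
Best route has total 21 ms.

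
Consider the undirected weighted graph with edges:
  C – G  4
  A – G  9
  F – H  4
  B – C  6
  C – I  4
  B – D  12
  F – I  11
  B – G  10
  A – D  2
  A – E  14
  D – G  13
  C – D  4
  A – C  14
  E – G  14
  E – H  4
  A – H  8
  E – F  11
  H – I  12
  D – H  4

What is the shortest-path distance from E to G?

Comparing a few candidate routes:
E - H - A - G: 4 + 8 + 9 = 21
E - H - D - A - G: 4 + 4 + 2 + 9 = 19
E - H - D - G: 4 + 4 + 13 = 21
E - H - D - C - G: 4 + 4 + 4 + 4 = 16
E - G: 14
The minimum is 14.

14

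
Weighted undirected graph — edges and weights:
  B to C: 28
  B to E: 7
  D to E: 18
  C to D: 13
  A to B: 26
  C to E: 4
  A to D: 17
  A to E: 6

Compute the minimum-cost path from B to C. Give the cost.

Checking several routes:
B - E - A - D - C: 7 + 6 + 17 + 13 = 43
B - E - D - C: 7 + 18 + 13 = 38
B - E - C: 7 + 4 = 11
B - C: 28
B - A - E - C: 26 + 6 + 4 = 36
The minimum is 11.

11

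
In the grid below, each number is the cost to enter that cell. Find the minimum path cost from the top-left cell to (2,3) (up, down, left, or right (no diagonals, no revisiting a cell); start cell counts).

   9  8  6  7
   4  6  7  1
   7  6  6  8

35

Path [0,0] → [1,0] → [1,1] → [1,2] → [1,3] → [2,3]: 9 + 4 + 6 + 7 + 1 + 8 = 35.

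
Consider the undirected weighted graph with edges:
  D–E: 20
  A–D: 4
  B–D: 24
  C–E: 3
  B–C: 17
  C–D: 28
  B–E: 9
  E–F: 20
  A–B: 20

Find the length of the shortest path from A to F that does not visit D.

49

Routes from A to F avoiding D:
A - B - C - E - F: 20 + 17 + 3 + 20 = 60
A - B - E - F: 20 + 9 + 20 = 49
The minimum is 49.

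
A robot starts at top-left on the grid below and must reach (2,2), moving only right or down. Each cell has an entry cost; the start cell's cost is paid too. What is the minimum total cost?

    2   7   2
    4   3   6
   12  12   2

17

Path [0,0] -> [1,0] -> [1,1] -> [1,2] -> [2,2]: 2 + 4 + 3 + 6 + 2 = 17.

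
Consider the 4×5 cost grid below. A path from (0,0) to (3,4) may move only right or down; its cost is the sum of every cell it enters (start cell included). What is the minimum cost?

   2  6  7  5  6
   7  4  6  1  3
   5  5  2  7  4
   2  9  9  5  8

34

Path [0,0] [0,1] [1,1] [1,2] [1,3] [1,4] [2,4] [3,4]: 2 + 6 + 4 + 6 + 1 + 3 + 4 + 8 = 34.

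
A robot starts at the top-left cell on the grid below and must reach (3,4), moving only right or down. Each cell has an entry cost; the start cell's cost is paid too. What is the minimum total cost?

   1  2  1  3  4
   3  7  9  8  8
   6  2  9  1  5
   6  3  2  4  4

24

One optimal route is (0,0) (0,1) (0,2) (0,3) (1,3) (2,3) (3,3) (3,4).
Its cost is 1 + 2 + 1 + 3 + 8 + 1 + 4 + 4 = 24.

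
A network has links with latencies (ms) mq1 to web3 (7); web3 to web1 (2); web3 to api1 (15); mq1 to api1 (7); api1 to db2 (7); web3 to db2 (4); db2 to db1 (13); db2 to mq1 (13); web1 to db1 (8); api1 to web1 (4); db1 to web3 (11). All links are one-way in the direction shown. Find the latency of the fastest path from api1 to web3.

23

Candidate routes:
api1→db2→mq1→web3: 7 + 13 + 7 = 27
api1→db2→db1→web3: 7 + 13 + 11 = 31
api1→web1→db1→web3: 4 + 8 + 11 = 23
Shortest: 23 ms.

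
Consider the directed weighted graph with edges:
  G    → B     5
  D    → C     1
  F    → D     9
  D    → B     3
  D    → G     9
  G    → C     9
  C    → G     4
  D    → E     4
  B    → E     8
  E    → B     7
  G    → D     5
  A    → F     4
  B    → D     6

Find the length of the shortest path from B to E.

Paths from B to E:
B → E: 8
B → D → E: 6 + 4 = 10
Best route has total 8.

8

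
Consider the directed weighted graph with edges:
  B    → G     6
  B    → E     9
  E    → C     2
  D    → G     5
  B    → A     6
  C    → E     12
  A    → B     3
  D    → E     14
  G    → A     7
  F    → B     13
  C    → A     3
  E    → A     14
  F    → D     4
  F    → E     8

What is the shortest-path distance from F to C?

10

Paths from F to C:
F -> E -> C: 8 + 2 = 10
F -> B -> E -> C: 13 + 9 + 2 = 24
F -> D -> G -> A -> B -> E -> C: 4 + 5 + 7 + 3 + 9 + 2 = 30
F -> D -> E -> C: 4 + 14 + 2 = 20
Shortest: 10.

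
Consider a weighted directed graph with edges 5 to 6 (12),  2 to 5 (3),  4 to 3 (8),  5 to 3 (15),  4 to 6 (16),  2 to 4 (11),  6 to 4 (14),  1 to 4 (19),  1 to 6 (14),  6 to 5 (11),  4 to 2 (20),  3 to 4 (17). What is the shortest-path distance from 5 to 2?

46

Routes from 5 to 2:
5→3→4→2: 15 + 17 + 20 = 52
5→6→4→2: 12 + 14 + 20 = 46
The minimum is 46.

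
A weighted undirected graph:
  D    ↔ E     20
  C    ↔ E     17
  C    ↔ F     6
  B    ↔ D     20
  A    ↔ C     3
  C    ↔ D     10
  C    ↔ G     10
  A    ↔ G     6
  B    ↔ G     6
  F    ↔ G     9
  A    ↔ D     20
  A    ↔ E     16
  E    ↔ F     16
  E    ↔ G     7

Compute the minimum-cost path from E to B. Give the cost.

Checking several routes:
E-G-B: 7 + 6 = 13
E-A-G-B: 16 + 6 + 6 = 28
E-C-A-G-B: 17 + 3 + 6 + 6 = 32
E-C-G-B: 17 + 10 + 6 = 33
E-F-G-B: 16 + 9 + 6 = 31
E-A-C-G-B: 16 + 3 + 10 + 6 = 35
Shortest: 13.

13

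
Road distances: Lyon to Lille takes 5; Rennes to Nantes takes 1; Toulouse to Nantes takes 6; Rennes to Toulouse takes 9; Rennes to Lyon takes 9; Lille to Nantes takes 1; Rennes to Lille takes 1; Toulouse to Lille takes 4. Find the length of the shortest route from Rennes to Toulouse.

Comparing a few candidate routes:
Rennes → Lyon → Lille → Toulouse: 9 + 5 + 4 = 18
Rennes → Lille → Nantes → Toulouse: 1 + 1 + 6 = 8
Rennes → Toulouse: 9
Rennes → Lille → Toulouse: 1 + 4 = 5
Rennes → Nantes → Lille → Toulouse: 1 + 1 + 4 = 6
Rennes → Nantes → Toulouse: 1 + 6 = 7
Shortest: 5.

5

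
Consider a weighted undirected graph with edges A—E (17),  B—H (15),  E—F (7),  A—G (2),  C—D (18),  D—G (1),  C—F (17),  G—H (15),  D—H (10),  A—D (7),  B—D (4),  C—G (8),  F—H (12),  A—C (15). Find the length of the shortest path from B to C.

13

Checking several routes:
B -> D -> G -> C: 4 + 1 + 8 = 13
B -> D -> G -> A -> C: 4 + 1 + 2 + 15 = 22
B -> D -> C: 4 + 18 = 22
B -> D -> A -> G -> C: 4 + 7 + 2 + 8 = 21
Best route has total 13.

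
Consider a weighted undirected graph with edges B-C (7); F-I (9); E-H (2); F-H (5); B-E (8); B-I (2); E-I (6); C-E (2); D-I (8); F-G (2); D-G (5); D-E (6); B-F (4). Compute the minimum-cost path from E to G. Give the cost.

Comparing a few candidate routes:
E-D-G: 6 + 5 = 11
E-I-B-F-G: 6 + 2 + 4 + 2 = 14
E-H-F-G: 2 + 5 + 2 = 9
E-B-F-G: 8 + 4 + 2 = 14
Best route has total 9.

9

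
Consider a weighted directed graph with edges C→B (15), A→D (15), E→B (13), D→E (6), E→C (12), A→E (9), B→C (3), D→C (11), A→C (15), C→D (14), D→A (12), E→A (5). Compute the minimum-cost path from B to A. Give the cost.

28

Candidate routes:
B - C - D - E - A: 3 + 14 + 6 + 5 = 28
B - C - D - A: 3 + 14 + 12 = 29
The minimum is 28.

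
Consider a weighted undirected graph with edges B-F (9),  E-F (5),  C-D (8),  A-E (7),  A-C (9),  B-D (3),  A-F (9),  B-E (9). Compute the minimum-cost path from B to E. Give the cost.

Routes from B to E:
B -> F -> E: 9 + 5 = 14
B -> E: 9
B -> F -> A -> E: 9 + 9 + 7 = 25
B -> D -> C -> A -> E: 3 + 8 + 9 + 7 = 27
B -> D -> C -> A -> F -> E: 3 + 8 + 9 + 9 + 5 = 34
The minimum is 9.

9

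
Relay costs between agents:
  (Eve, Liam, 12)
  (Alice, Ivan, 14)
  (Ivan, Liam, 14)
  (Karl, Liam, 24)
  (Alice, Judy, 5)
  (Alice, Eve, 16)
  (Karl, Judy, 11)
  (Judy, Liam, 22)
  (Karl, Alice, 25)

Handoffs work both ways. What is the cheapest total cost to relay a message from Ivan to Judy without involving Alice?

Paths from Ivan to Judy avoiding Alice:
Ivan→Liam→Karl→Judy: 14 + 24 + 11 = 49
Ivan→Liam→Judy: 14 + 22 = 36
Best route has total 36.

36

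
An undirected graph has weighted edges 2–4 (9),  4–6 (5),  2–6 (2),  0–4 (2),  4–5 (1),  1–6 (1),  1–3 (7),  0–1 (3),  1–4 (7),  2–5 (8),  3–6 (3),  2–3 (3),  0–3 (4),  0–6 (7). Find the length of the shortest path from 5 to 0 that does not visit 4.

Comparing a few candidate routes:
5-2-3-6-0: 8 + 3 + 3 + 7 = 21
5-2-6-1-0: 8 + 2 + 1 + 3 = 14
5-2-6-0: 8 + 2 + 7 = 17
5-2-3-6-1-0: 8 + 3 + 3 + 1 + 3 = 18
5-2-3-0: 8 + 3 + 4 = 15
5-2-6-3-0: 8 + 2 + 3 + 4 = 17
Best route has total 14.

14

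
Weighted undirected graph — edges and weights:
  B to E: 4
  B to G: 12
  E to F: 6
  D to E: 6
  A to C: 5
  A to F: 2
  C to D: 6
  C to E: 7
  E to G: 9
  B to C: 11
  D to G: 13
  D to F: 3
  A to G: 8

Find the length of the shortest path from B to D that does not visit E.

17

Checking several routes:
B→G→A→F→D: 12 + 8 + 2 + 3 = 25
B→C→D: 11 + 6 = 17
B→G→D: 12 + 13 = 25
B→C→A→F→D: 11 + 5 + 2 + 3 = 21
Best route has total 17.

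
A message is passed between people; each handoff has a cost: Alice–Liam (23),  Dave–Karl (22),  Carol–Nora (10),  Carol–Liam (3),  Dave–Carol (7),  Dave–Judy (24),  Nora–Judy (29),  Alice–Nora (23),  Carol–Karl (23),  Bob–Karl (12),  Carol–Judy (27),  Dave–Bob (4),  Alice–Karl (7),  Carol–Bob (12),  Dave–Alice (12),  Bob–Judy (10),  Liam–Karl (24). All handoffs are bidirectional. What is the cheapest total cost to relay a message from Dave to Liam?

Checking several routes:
Dave -> Carol -> Liam: 7 + 3 = 10
Dave -> Alice -> Liam: 12 + 23 = 35
Dave -> Bob -> Karl -> Carol -> Liam: 4 + 12 + 23 + 3 = 42
Dave -> Bob -> Carol -> Liam: 4 + 12 + 3 = 19
Dave -> Bob -> Karl -> Liam: 4 + 12 + 24 = 40
Best route has total 10.

10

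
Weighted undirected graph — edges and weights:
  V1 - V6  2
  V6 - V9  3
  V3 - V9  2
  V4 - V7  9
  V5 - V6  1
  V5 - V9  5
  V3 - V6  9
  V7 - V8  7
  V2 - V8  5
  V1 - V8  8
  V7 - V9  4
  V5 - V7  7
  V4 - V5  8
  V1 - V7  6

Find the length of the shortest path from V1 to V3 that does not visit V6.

12

Comparing a few candidate routes:
V1 → V8 → V7 → V9 → V3: 8 + 7 + 4 + 2 = 21
V1 → V7 → V9 → V3: 6 + 4 + 2 = 12
V1 → V8 → V7 → V5 → V9 → V3: 8 + 7 + 7 + 5 + 2 = 29
V1 → V7 → V5 → V9 → V3: 6 + 7 + 5 + 2 = 20
Best route has total 12.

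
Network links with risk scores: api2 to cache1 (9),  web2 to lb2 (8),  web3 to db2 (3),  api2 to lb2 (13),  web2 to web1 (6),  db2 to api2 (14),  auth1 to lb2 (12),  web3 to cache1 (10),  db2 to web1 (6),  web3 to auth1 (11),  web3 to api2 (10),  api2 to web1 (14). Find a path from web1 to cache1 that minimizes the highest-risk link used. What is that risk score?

Some routes from web1 to cache1:
web1 - web2 - lb2 - auth1 - web3 - api2 - cache1: max(6, 8, 12, 11, 10, 9) = 12
web1 - web2 - lb2 - api2 - web3 - cache1: max(6, 8, 13, 10, 10) = 13
web1 - web2 - lb2 - auth1 - web3 - cache1: max(6, 8, 12, 11, 10) = 12
web1 - web2 - lb2 - api2 - cache1: max(6, 8, 13, 9) = 13
web1 - db2 - web3 - api2 - cache1: max(6, 3, 10, 9) = 10
web1 - db2 - web3 - cache1: max(6, 3, 10) = 10
Smallest bottleneck: 10.

10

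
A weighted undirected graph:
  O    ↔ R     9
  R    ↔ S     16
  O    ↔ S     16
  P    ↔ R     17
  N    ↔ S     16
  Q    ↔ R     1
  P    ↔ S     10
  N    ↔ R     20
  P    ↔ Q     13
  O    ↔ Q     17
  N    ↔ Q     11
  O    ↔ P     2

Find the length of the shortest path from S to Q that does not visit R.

23

A few of the S→Q routes:
S → P → O → Q: 10 + 2 + 17 = 29
S → N → Q: 16 + 11 = 27
S → P → Q: 10 + 13 = 23
The minimum is 23.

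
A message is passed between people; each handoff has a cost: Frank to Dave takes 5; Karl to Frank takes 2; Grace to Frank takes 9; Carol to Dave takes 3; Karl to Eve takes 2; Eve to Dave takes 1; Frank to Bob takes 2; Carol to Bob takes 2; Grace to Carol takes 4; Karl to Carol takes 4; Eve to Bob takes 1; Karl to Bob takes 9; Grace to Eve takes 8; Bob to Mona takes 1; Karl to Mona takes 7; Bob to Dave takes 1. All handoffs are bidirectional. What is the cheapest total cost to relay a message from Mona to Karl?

A few of the Mona→Karl routes:
Mona-Bob-Frank-Karl: 1 + 2 + 2 = 5
Mona-Bob-Eve-Karl: 1 + 1 + 2 = 4
Mona-Bob-Dave-Eve-Karl: 1 + 1 + 1 + 2 = 5
Mona-Bob-Carol-Karl: 1 + 2 + 4 = 7
Mona-Bob-Dave-Carol-Karl: 1 + 1 + 3 + 4 = 9
Mona-Karl: 7
The minimum is 4.

4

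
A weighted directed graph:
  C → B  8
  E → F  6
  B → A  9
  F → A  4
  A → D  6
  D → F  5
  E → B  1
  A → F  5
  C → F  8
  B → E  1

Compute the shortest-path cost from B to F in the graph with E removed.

Candidate routes:
B→A→F: 9 + 5 = 14
B→A→D→F: 9 + 6 + 5 = 20
The minimum is 14.

14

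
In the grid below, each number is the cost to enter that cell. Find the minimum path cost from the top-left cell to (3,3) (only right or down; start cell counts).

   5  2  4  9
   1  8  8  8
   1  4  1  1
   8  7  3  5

Path (0,0)→(1,0)→(2,0)→(2,1)→(2,2)→(2,3)→(3,3): 5 + 1 + 1 + 4 + 1 + 1 + 5 = 18.

18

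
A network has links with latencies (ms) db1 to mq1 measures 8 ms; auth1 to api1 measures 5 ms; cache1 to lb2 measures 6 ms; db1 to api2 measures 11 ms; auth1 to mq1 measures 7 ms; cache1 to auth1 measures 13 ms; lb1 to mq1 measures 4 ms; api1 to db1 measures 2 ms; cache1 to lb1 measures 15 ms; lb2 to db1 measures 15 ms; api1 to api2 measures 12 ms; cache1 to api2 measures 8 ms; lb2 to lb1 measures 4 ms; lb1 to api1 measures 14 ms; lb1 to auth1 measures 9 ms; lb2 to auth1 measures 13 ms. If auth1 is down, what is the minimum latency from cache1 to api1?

20

Checking several routes:
cache1-api2-db1-api1: 8 + 11 + 2 = 21
cache1-lb2-lb1-api1: 6 + 4 + 14 = 24
cache1-lb2-lb1-mq1-db1-api1: 6 + 4 + 4 + 8 + 2 = 24
cache1-api2-api1: 8 + 12 = 20
cache1-lb2-db1-api1: 6 + 15 + 2 = 23
cache1-lb1-api1: 15 + 14 = 29
Shortest: 20 ms.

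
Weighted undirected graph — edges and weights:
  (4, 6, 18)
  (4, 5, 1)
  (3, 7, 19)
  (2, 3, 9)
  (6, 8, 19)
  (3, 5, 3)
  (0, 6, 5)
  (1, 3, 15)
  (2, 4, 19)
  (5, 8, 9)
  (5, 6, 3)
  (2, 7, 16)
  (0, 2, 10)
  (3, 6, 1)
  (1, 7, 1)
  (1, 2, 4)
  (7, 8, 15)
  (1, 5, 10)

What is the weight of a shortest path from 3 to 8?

12

Some routes from 3 to 8:
3 - 6 - 5 - 8: 1 + 3 + 9 = 13
3 - 6 - 8: 1 + 19 = 20
3 - 5 - 8: 3 + 9 = 12
Shortest: 12.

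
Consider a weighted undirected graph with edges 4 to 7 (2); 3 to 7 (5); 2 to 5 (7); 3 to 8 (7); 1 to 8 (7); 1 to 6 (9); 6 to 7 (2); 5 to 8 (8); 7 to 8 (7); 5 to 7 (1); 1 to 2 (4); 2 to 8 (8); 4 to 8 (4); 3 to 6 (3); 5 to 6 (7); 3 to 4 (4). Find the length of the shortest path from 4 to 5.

3

Checking several routes:
4-3-6-7-5: 4 + 3 + 2 + 1 = 10
4-7-6-5: 2 + 2 + 7 = 11
4-7-5: 2 + 1 = 3
4-8-5: 4 + 8 = 12
4-3-7-5: 4 + 5 + 1 = 10
4-8-7-5: 4 + 7 + 1 = 12
Best route has total 3.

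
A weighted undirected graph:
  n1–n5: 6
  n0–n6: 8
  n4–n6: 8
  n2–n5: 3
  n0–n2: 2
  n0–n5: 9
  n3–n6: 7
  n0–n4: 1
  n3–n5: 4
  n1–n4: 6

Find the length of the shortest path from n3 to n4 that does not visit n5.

Routes from n3 to n4 avoiding n5:
n3 → n6 → n0 → n4: 7 + 8 + 1 = 16
n3 → n6 → n4: 7 + 8 = 15
Shortest: 15.

15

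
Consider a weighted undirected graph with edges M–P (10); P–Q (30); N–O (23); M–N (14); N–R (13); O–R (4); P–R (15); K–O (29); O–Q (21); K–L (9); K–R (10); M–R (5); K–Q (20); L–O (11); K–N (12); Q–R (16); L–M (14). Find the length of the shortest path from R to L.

15

Some routes from R to L:
R-N-K-L: 13 + 12 + 9 = 34
R-M-N-K-L: 5 + 14 + 12 + 9 = 40
R-O-L: 4 + 11 = 15
R-M-L: 5 + 14 = 19
R-P-M-L: 15 + 10 + 14 = 39
R-K-L: 10 + 9 = 19
Shortest: 15.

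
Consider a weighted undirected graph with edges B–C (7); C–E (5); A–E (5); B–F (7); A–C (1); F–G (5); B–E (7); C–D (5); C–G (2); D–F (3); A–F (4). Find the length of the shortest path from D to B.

Some routes from D to B:
D → C → B: 5 + 7 = 12
D → F → B: 3 + 7 = 10
D → F → A → C → B: 3 + 4 + 1 + 7 = 15
D → C → E → B: 5 + 5 + 7 = 17
D → F → G → C → B: 3 + 5 + 2 + 7 = 17
D → C → A → F → B: 5 + 1 + 4 + 7 = 17
Shortest: 10.

10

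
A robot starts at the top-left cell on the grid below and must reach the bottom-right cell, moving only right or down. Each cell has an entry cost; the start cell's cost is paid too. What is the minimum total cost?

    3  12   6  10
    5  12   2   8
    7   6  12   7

37

Best path: r0c0 r1c0 r1c1 r1c2 r1c3 r2c3
Cost: 3 + 5 + 12 + 2 + 8 + 7 = 37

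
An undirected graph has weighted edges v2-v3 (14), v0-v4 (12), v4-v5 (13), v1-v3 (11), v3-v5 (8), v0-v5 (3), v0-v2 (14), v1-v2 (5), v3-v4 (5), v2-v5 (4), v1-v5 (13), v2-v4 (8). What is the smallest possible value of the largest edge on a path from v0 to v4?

Some routes from v0 to v4:
v0 -> v5 -> v2 -> v4: max(3, 4, 8) = 8
v0 -> v5 -> v3 -> v4: max(3, 8, 5) = 8
v0 -> v5 -> v3 -> v1 -> v2 -> v4: max(3, 8, 11, 5, 8) = 11
Best route has worst link 8.

8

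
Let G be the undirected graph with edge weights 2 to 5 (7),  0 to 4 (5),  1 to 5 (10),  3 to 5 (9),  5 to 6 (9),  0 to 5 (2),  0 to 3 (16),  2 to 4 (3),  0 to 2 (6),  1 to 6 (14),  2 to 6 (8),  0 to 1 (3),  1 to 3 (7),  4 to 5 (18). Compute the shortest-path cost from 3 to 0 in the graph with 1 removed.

A few of the 3→0 routes:
3 → 0: 16
3 → 5 → 2 → 0: 9 + 7 + 6 = 22
3 → 5 → 0: 9 + 2 = 11
The minimum is 11.

11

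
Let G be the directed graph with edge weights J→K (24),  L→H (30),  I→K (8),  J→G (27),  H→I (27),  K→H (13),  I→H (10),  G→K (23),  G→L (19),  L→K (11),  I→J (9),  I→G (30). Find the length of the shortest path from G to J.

Routes from G to J:
G - K - H - I - J: 23 + 13 + 27 + 9 = 72
G - L - K - H - I - J: 19 + 11 + 13 + 27 + 9 = 79
G - L - H - I - J: 19 + 30 + 27 + 9 = 85
Shortest: 72.

72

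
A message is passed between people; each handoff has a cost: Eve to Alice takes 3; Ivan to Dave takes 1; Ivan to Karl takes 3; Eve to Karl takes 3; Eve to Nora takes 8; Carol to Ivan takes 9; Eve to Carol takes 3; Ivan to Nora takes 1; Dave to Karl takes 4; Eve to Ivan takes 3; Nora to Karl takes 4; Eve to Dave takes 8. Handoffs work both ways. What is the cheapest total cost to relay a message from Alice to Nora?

Comparing a few candidate routes:
Alice-Eve-Karl-Nora: 3 + 3 + 4 = 10
Alice-Eve-Karl-Ivan-Nora: 3 + 3 + 3 + 1 = 10
Alice-Eve-Ivan-Nora: 3 + 3 + 1 = 7
Best route has total 7.

7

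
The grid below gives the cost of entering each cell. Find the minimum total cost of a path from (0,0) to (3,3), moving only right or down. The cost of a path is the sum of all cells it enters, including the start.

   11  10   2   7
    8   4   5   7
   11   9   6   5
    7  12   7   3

Cheapest: r0c0 → r0c1 → r0c2 → r1c2 → r2c2 → r2c3 → r3c3
  11 + 10 + 2 + 5 + 6 + 5 + 3 = 42
For comparison, the top-then-right route costs 45.

42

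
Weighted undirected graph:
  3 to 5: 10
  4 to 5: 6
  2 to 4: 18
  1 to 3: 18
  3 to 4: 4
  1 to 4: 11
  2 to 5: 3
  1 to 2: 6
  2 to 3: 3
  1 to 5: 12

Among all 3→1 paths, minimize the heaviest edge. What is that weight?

6

Comparing a few candidate routes:
3 → 2 → 1: max(3, 6) = 6
3 → 5 → 2 → 1: max(10, 3, 6) = 10
3 → 5 → 4 → 1: max(10, 6, 11) = 11
3 → 4 → 5 → 2 → 1: max(4, 6, 3, 6) = 6
The minimum achievable maximum is 6.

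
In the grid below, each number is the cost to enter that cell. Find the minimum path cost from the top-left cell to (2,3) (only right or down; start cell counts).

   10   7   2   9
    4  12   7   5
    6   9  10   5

Take r0c0 → r0c1 → r0c2 → r1c2 → r1c3 → r2c3 for a total of 10 + 7 + 2 + 7 + 5 + 5 = 36.
(Top row then right column would cost 38.)

36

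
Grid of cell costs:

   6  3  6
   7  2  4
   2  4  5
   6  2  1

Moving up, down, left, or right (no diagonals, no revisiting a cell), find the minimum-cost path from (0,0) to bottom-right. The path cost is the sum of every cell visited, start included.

18

Take r0c0→r0c1→r1c1→r2c1→r3c1→r3c2 for a total of 6 + 3 + 2 + 4 + 2 + 1 = 18.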